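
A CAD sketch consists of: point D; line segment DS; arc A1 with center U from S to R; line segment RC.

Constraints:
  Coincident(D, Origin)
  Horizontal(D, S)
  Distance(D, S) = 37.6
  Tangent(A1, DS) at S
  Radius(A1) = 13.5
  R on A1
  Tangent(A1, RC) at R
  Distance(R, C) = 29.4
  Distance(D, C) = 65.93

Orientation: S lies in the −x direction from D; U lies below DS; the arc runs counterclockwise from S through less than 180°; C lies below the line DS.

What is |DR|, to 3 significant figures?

53.0

D is at the origin; DS is horizontal with |DS| = 37.6 and S on the −x side, so S = (-37.6, 0.00). Tangency of A1 to DS means the radius US is perpendicular to DS, so U = S + (0, -13.5) = (-37.6, -13.5). Since UR ⟂ RC (tangency), |UC| = √(13.5² + 29.4²) = 32.4 regardless of where R sits on A1. So C lies on both circle(D, 65.93) and circle(U, 32.4); the below-DS intersection is C = (-49.5, -43.6). R is the foot of the tangent from C: R = (-51.1, -14.2).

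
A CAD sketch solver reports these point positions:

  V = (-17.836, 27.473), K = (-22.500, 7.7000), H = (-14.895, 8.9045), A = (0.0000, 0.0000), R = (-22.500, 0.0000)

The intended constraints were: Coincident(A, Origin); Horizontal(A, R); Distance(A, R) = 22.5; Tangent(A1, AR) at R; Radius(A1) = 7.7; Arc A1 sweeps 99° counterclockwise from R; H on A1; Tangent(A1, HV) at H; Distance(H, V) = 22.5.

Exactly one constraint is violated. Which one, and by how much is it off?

Distance(H, V) = 22.5 — off by 3.70.

A = (0.00, 0.00) ✓; A.y = 0.00, R.y = 0.00 ✓; |AR| = 22.50 ✓; ∠(KR, RA) = 90.00° ✓; |KR| = 7.700 ✓; bearing(K→H) − bearing(K→R) = 99.00° ✓; |KH| = 7.700 ✓; ∠(KH, HV) = 90.00° ✓; |HV| = 18.80 ✗.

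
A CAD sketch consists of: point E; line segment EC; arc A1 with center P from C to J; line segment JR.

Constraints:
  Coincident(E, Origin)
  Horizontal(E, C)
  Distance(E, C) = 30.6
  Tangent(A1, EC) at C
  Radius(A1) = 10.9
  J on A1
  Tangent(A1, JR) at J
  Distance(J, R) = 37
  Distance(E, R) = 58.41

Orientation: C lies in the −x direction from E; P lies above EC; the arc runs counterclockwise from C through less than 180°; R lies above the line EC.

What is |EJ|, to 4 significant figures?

24.62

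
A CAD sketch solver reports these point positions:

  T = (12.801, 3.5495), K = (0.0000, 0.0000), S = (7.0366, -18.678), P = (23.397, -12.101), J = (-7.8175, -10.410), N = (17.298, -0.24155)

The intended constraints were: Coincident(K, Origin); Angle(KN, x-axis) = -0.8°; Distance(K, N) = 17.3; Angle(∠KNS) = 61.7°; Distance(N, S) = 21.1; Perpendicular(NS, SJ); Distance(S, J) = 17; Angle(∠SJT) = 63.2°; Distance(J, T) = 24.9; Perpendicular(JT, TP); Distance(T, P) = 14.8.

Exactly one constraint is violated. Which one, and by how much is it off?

Distance(T, P) = 14.8 — off by 4.10.

K = (0.00, 0.00) ✓; KN at -0.8000° ✓; |KN| = 17.30 ✓; ∠KNS = 61.70° ✓; |NS| = 21.10 ✓; ∠(NS, SJ) = 90.00° ✓; |SJ| = 17.00 ✓; ∠SJT = 63.20° ✓; |JT| = 24.90 ✓; ∠(JT, TP) = 90.00° ✓; |TP| = 18.90 ✗.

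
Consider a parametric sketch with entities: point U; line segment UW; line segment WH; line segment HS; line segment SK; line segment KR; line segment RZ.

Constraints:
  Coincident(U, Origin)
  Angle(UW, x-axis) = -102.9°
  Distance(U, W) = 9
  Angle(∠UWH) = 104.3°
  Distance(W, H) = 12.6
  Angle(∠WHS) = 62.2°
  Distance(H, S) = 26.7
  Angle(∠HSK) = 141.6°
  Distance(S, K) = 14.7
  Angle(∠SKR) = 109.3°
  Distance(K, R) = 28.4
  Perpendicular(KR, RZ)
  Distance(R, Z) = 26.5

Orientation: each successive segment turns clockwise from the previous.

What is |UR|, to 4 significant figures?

30.48

∠HSK = 141.6° gives SK at 25.20° from the x-axis; with |SK| = 14.7, K = (10.57, 21.09). ∠SKR = 109.3° gives KR at -45.50° from the x-axis; with |KR| = 28.4, R = (30.47, 0.8375). Then |UR| = |R − U| = 30.48.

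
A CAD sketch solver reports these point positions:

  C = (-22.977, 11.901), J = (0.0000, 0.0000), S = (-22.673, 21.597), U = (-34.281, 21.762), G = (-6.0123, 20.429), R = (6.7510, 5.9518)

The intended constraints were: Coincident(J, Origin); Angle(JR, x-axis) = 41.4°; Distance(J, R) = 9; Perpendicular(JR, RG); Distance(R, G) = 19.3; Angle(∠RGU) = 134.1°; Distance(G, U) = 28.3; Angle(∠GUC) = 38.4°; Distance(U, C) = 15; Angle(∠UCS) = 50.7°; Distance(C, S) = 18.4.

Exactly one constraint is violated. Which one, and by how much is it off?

Distance(C, S) = 18.4 — off by 8.70.

J = (0.00, 0.00) ✓; JR at 41.40° ✓; |JR| = 9.000 ✓; ∠(JR, RG) = 90.00° ✓; |RG| = 19.30 ✓; ∠RGU = 134.1° ✓; |GU| = 28.30 ✓; ∠GUC = 38.40° ✓; |UC| = 15.00 ✓; ∠UCS = 50.70° ✓; |CS| = 9.701 ✗.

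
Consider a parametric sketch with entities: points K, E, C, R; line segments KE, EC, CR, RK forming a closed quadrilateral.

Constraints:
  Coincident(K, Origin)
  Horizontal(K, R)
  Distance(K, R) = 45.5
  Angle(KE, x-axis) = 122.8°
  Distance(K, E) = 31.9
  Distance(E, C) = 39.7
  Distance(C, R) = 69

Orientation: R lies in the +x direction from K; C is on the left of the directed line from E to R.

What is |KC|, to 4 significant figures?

58.21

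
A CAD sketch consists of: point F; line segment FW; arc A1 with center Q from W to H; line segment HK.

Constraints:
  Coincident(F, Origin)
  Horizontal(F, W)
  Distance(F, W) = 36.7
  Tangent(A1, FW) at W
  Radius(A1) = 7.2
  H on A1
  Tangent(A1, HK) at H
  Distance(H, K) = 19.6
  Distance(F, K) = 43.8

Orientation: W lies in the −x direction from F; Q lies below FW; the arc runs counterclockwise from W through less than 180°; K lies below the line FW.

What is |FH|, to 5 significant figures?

44.332

F is at the origin; F and W share the same y with |FW| = 36.7 and W on the −x side, so W = (-36.700, 0.0000). A1 meets FW tangentially, so QW is at right angles to FW, so Q = W + (0, -7.2) = (-36.700, -7.2000). Since QH ⟂ HK (tangency), |QK| = √(7.2² + 19.6²) = 20.881 regardless of where H sits on A1. So K lies on both circle(F, 43.8) and circle(Q, 20.881); the below-FW intersection is K = (-33.784, -27.876). H is the foot of the tangent from K: H = (-43.046, -10.602).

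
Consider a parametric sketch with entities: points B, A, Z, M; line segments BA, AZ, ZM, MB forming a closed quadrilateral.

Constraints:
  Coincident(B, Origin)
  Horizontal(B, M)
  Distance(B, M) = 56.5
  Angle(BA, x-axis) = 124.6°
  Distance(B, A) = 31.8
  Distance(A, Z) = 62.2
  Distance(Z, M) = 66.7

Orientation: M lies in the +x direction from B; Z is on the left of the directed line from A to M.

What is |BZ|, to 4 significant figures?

70.29

B is at the origin; B and M share the same y with |BM| = 56.5 and M in +x, so M = (56.5, 0). BA runs at 124.6° with |BA| = 31.8, so A = (-18.06, 26.18). Z is determined by |AZ| = 62.2 and |ZM| = 66.7 together: it lies at the intersection of circle(A, 62.2) and circle(M, 66.7). With |AM| = 79.02, the foot of the radical line on AM is 35.84 from A and the perpendicular offset is √(62.2² − 35.84²) = 50.84. Taking the left-of-AM solution: Z = (32.60, 62.27).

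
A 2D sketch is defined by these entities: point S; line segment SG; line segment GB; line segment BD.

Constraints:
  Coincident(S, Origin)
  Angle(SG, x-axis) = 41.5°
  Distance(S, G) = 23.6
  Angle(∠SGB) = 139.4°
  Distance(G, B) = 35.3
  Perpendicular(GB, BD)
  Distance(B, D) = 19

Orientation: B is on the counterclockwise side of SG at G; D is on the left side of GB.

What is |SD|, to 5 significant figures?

53.343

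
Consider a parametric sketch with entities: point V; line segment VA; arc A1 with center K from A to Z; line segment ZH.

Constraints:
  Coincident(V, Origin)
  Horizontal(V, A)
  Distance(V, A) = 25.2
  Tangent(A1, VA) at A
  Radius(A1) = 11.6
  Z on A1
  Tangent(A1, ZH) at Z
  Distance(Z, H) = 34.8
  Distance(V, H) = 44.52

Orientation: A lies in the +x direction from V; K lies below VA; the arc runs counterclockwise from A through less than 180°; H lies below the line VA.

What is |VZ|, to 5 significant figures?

16.780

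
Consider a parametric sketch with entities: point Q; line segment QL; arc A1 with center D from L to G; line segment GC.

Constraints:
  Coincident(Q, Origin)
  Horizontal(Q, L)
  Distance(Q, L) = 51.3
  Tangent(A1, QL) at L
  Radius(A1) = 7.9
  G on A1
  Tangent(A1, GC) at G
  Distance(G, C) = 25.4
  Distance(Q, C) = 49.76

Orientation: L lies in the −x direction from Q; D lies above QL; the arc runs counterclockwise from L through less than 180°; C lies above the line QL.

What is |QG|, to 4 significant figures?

44.01

Q is at the origin; QL is horizontal with |QL| = 51.3 and L on the −x side, so L = (-51.30, 0.000). Tangency of A1 to QL means the radius DL is perpendicular to QL, so D = L + (0, 7.9) = (-51.30, 7.900). Since DG ⟂ GC (tangency), |DC| = √(7.9² + 25.4²) = 26.60 regardless of where G sits on A1. So C lies on both circle(Q, 49.76) and circle(D, 26.60); the above-QL intersection is C = (-38.67, 31.31). G is the foot of the tangent from C: G = (-43.55, 6.384).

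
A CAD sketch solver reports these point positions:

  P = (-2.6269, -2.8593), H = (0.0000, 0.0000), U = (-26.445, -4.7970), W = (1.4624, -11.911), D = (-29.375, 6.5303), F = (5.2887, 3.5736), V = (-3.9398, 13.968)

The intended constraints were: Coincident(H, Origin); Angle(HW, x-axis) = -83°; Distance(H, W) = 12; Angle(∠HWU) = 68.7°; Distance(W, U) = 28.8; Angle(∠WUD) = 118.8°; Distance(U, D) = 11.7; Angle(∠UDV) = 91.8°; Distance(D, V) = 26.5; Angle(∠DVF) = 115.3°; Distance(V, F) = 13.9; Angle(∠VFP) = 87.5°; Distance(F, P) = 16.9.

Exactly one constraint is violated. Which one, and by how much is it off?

Distance(F, P) = 16.9 — off by 6.70.

H = (0.00, 0.00) ✓; HW at -83.00° ✓; |HW| = 12.00 ✓; ∠HWU = 68.70° ✓; |WU| = 28.80 ✓; ∠WUD = 118.8° ✓; |UD| = 11.70 ✓; ∠UDV = 91.80° ✓; |DV| = 26.50 ✓; ∠DVF = 115.3° ✓; |VF| = 13.90 ✓; ∠VFP = 87.50° ✓; |FP| = 10.20 ✗.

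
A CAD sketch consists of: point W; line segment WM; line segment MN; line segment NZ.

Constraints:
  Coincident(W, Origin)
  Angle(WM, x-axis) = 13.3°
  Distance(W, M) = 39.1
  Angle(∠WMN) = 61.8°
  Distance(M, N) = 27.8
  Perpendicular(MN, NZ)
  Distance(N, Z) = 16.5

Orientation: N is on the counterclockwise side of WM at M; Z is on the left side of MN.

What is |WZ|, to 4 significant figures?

20.23

W is at the origin; WM runs at 13.3° with length 39.1, so M = 39.1·(cos 13.3°, sin 13.3°) = (38.05, 8.995). ∠WMN = 61.8°, so MN runs at 13.3° + (180° − 61.8°) = 131.5° from the x-axis; with |MN| = 27.8, N = M + 27.8·(cos 131.5°, sin 131.5°) = (19.63, 29.82). The perpendicularity gives NZ at right angles to MN; with |NZ| = 16.5 on the left of MN, Z = N + 16.5·(-0.7490, -0.6626) = (7.273, 18.88). Then |WZ| = |Z − W| = 20.23.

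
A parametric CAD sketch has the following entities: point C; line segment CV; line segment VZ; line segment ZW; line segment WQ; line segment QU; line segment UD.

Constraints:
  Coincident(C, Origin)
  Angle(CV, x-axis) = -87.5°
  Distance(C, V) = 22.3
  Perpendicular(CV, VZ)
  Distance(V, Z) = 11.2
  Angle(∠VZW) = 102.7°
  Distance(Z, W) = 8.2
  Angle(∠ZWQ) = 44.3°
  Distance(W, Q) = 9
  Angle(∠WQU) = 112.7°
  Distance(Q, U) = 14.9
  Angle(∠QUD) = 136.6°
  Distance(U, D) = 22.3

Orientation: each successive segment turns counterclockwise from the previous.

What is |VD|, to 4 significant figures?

35.97

C is at the origin; CV runs at -87.5° with length 22.3, so V = (0.9727, -22.28). CV ⟂ VZ, so VZ runs at 2.500°; with |VZ| = 11.2, Z = (12.16, -21.79). ∠VZW = 102.7° gives ZW at 79.80° from the x-axis; with |ZW| = 8.2, W = (13.61, -13.72). ∠ZWQ = 44.3° gives WQ at -144.5° from the x-axis; with |WQ| = 9.0, Q = (6.287, -18.95). ∠WQU = 112.7° gives QU at -77.20° from the x-axis; with |QU| = 14.9, U = (9.588, -33.48). ∠QUD = 136.6° gives UD at -33.80° from the x-axis; with |UD| = 22.3, D = (28.12, -45.88). Then |VD| = |D − V| = 35.97.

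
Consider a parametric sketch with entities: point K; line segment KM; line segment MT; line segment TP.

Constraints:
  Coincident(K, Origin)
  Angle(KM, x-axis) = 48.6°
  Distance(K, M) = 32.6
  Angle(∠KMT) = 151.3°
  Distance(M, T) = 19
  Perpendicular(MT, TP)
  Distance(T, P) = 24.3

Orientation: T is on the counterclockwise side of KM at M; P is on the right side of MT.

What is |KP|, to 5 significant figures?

62.143

∠KMT = 151.3°, so MT runs at 48.6° + (180° − 151.3°) = 77.300° from the x-axis; with |MT| = 19.0, T = M + 19.0·(cos 77.300°, sin 77.300°) = (25.736, 42.989). MT is perpendicular to TP; with |TP| = 24.3 on the right of MT, P = T + 24.3·(0.97553, -0.21985) = (49.441, 37.647). Then |KP| = |P − K| = 62.143.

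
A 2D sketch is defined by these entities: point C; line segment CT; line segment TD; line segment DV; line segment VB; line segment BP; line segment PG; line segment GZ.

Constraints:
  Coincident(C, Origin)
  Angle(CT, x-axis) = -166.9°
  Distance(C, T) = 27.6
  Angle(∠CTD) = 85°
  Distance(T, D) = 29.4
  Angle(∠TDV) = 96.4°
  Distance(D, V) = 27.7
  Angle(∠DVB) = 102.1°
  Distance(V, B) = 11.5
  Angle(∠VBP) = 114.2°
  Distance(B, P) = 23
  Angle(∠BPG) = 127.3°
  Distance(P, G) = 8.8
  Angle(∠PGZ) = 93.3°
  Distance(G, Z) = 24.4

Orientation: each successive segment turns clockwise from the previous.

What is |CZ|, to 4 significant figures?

34.98

C is at the origin; CT runs at -166.9° with length 27.6, so T = (-26.88, -6.256). ∠CTD = 85.0° gives TD at 98.10° from the x-axis; with |TD| = 29.4, D = (-31.02, 22.85). ∠TDV = 96.4° gives DV at 14.50° from the x-axis; with |DV| = 27.7, V = (-4.207, 29.79). ∠DVB = 102.1° gives VB at -63.40° from the x-axis; with |VB| = 11.5, B = (0.9427, 19.50). ∠VBP = 114.2° gives BP at -129.2° from the x-axis; with |BP| = 23.0, P = (-13.59, 1.680). ∠BPG = 127.3° gives PG at 178.1° from the x-axis; with |PG| = 8.8, G = (-22.39, 1.972). ∠PGZ = 93.3° gives GZ at 91.40° from the x-axis; with |GZ| = 24.4, Z = (-22.99, 26.36). Then |CZ| = |Z − C| = 34.98.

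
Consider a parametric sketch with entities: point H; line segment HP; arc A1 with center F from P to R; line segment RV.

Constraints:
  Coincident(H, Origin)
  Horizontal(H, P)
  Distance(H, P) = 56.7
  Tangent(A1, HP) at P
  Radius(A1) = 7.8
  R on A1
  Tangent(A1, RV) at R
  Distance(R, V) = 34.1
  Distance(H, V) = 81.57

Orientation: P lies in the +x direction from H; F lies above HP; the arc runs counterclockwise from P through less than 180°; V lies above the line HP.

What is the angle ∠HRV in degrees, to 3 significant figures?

107°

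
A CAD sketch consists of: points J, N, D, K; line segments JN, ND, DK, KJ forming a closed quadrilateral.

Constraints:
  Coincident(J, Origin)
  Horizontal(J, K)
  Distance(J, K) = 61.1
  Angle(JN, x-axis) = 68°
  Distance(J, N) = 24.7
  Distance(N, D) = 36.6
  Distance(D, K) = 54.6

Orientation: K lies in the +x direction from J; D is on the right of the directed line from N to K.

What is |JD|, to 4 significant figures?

15.98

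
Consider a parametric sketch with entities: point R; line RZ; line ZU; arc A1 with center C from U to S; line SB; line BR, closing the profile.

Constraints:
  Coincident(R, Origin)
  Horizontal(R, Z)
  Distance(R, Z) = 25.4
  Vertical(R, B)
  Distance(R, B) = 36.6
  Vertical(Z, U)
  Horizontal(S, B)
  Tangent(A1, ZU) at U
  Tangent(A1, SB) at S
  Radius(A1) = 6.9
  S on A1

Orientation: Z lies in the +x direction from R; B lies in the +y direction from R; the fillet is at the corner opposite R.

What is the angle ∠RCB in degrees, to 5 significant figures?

78.536°

R is at the origin; R and Z share the same y with |RZ| = 25.4 and Z on the +x side, so Z = (25.400, 0.0000). R and B share the same x with |RB| = 36.6 and B on the +y side, so B = (0.0000, 36.600). The virtual corner opposite R is at (25.400, 36.600). Tangency of A1 to ZU means the radius CU is perpendicular to ZU and since A1 is tangent to SB there, CS ⟂ SB, with radius 6.9, so the center C sits 6.9 in from both sides at C = (18.500, 29.700). Then cos ∠RCB = CR·CB / (|CR||CB|), giving 78.536°.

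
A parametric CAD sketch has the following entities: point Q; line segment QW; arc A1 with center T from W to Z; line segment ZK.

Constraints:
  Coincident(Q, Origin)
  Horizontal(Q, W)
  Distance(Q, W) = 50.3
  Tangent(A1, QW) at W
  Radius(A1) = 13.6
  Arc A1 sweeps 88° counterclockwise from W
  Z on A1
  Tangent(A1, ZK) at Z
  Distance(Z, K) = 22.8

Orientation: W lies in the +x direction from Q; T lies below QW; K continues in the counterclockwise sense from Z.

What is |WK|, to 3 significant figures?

38.7

Q is at the origin; Q and W share the same y with |QW| = 50.3 and W on the +x side, so W = (50.3, 0.00). The tangent condition forces TW to be normal to QW, so T = W + (0, -13.6) = (50.3, -13.6). On A1, W sits at bearing 90° from T; an 88° counterclockwise sweep puts Z at bearing 178°, so Z = T + 13.6·(cos 178°, sin 178°) = (36.7, -13.1). The tangent condition forces TZ to be normal to ZK, so ZK runs along (−sin 178°, cos 178°); with |ZK| = 22.8, K = (35.9, -35.9). Then |WK| = |K − W| = 38.7.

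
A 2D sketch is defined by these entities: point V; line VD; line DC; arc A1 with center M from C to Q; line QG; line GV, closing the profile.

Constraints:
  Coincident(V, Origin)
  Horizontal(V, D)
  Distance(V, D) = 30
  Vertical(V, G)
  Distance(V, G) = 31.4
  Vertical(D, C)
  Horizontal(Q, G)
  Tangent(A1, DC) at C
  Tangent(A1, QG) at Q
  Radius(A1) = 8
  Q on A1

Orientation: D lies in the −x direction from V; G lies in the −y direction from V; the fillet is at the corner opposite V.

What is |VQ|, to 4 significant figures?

38.34

The virtual corner opposite V is at (-30.00, -31.40). Since A1 is tangent to DC there, MC ⟂ DC and A1 meets QG tangentially, so MQ is at right angles to QG, with radius 8.0, so the center M sits 8.0 in from both sides at M = (-22.00, -23.40). That places the tangent points at C = (-30.00, -23.40) on DC and Q = (-22.00, -31.40) on QG. Then |VQ| = |Q − V| = 38.34.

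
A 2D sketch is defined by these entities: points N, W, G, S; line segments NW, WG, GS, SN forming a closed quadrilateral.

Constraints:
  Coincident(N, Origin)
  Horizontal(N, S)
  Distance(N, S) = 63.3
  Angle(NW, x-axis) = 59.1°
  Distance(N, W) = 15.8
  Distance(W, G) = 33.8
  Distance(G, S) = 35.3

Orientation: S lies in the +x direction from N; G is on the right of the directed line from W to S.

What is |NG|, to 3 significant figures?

32.5

Checks: |WG| = 33.80 ✓; |GS| = 35.30 ✓.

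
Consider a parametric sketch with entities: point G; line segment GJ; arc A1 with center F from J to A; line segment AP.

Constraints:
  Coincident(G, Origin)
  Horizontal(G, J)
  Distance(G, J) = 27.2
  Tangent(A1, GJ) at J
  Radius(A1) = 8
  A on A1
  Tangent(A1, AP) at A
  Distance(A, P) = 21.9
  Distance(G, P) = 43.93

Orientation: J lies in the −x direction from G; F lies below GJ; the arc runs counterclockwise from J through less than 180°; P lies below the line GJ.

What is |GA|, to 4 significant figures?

36.32

G is at the origin; GJ is horizontal with |GJ| = 27.2 and J on the −x side, so J = (-27.20, 0.000). Tangency of A1 to GJ means the radius FJ is perpendicular to GJ, so F = J + (0, -8) = (-27.20, -8.000). Since FA ⟂ AP (tangency), |FP| = √(8.0² + 21.9²) = 23.32 regardless of where A sits on A1. So P lies on both circle(G, 43.93) and circle(F, 23.32); the below-GJ intersection is P = (-31.15, -30.98). A is the foot of the tangent from P: A = (-35.07, -9.433).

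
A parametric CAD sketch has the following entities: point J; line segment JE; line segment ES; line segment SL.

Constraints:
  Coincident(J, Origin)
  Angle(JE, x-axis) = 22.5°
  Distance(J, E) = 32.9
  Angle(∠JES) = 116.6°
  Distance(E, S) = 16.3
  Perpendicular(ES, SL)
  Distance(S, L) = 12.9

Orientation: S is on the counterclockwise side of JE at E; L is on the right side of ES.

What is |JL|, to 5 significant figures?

52.476

∠JES = 116.6°, so ES runs at 22.5° + (180° − 116.6°) = 85.900° from the x-axis; with |ES| = 16.3, S = E + 16.3·(cos 85.900°, sin 85.900°) = (31.561, 28.849). The perpendicularity gives SL at right angles to ES; with |SL| = 12.9 on the right of ES, L = S + 12.9·(0.99744, -0.071497) = (44.428, 27.926). Then |JL| = |L − J| = 52.476.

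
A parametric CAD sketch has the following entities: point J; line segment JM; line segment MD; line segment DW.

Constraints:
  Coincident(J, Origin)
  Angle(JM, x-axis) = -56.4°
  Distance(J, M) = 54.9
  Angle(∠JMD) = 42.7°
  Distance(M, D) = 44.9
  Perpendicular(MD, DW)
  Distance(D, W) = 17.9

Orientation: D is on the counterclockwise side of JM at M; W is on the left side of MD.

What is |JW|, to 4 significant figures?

19.86

J is at the origin; JM runs at -56.4° with length 54.9, so M = 54.9·(cos -56.4°, sin -56.4°) = (30.38, -45.73). ∠JMD = 42.7°, so MD runs at -56.4° + (180° − 42.7°) = 80.90° from the x-axis; with |MD| = 44.9, D = M + 44.9·(cos 80.90°, sin 80.90°) = (37.48, -1.392). The perpendicularity gives DW at right angles to MD; with |DW| = 17.9 on the left of MD, W = D + 17.9·(-0.9874, 0.1582) = (19.81, 1.439). Then |JW| = |W − J| = 19.86.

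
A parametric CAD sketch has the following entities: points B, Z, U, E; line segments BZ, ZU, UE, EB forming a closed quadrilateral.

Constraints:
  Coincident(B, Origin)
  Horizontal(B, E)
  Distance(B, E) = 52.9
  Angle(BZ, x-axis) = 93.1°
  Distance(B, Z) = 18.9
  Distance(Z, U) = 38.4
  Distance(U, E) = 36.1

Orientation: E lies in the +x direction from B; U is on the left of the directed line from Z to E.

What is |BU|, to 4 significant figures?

47.26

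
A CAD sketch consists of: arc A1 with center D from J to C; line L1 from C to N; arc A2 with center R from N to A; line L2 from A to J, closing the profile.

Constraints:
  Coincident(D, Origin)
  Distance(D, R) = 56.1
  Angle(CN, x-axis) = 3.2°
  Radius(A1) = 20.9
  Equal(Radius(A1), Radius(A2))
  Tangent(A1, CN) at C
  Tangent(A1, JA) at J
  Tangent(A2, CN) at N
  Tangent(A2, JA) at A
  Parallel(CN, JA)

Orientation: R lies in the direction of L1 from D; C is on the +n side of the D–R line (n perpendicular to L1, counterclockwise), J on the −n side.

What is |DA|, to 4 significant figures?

59.87

Tangency of A1 to both parallel lines with radius 20.9 puts C and J at D ± 20.9·n: C = (-1.167, 20.87), J = (1.167, -20.87). Equal radii place N and A the same way about R: N = R + 20.9·n = (54.85, 24.00), A = R − 20.9·n = (57.18, -17.74). Then |DA| = |A − D| = 59.87.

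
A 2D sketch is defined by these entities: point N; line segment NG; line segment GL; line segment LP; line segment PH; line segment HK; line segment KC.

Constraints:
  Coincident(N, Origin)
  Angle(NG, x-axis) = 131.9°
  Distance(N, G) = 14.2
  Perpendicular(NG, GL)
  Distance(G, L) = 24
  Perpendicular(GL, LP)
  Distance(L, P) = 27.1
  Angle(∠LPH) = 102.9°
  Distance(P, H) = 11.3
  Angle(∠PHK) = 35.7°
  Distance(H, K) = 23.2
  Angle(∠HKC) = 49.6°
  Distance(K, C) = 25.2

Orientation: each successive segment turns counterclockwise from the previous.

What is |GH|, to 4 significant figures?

32.34

GL ⟂ LP, so LP runs at -48.10°; with |LP| = 27.1, P = (-9.248, -25.63). ∠LPH = 102.9° gives PH at 29.00° from the x-axis; with |PH| = 11.3, H = (0.6348, -20.15). Then |GH| = |H − G| = 32.34.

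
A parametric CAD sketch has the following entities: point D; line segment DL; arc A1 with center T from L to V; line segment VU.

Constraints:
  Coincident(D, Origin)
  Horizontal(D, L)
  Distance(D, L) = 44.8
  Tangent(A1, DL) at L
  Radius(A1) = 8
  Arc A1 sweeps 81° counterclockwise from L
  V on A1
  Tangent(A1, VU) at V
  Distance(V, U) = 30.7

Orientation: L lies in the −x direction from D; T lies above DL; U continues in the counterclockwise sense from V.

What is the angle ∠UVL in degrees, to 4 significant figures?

139.5°

On A1, L sits at bearing -90° from T; an 81° counterclockwise sweep puts V at bearing -9°, so V = T + 8.0·(cos -9°, sin -9°) = (-36.90, 6.749). Tangency of A1 to VU means the radius TV is perpendicular to VU, so VU runs along (−sin -9°, cos -9°); with |VU| = 30.7, U = (-32.10, 37.07). Then cos ∠UVL = VU·VL / (|VU||VL|), giving 139.5°.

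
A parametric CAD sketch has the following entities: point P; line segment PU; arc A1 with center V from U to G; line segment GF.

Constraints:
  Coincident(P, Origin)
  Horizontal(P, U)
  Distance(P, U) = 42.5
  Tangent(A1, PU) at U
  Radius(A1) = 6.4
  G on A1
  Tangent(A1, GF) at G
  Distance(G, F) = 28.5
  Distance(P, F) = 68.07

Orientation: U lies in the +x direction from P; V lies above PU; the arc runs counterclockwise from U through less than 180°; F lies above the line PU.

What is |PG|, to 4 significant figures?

48.20

P is at the origin; PU is horizontal with |PU| = 42.5 and U on the +x side, so U = (42.50, 0.000). A1 meets PU tangentially, so VU is at right angles to PU, so V = U + (0, 6.4) = (42.50, 6.400). Since VG ⟂ GF (tangency), |VF| = √(6.4² + 28.5²) = 29.21 regardless of where G sits on A1. So F lies on both circle(P, 68.07) and circle(V, 29.21); the above-PU intersection is F = (61.96, 28.18). G is the foot of the tangent from F: G = (48.09, 3.285).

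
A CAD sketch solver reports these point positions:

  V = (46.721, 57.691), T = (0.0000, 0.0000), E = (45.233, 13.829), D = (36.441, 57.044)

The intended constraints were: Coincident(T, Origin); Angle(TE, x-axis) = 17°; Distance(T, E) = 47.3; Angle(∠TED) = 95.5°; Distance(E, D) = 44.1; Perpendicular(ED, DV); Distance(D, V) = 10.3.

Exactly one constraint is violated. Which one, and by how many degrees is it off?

Perpendicular(ED, DV) — off by 7.90°.

T = (0.00, 0.00) ✓; TE at 17.00° ✓; |TE| = 47.30 ✓; ∠TED = 95.50° ✓; |ED| = 44.10 ✓; ∠(ED, DV) = 97.90° ✗; |DV| = 10.30 ✓.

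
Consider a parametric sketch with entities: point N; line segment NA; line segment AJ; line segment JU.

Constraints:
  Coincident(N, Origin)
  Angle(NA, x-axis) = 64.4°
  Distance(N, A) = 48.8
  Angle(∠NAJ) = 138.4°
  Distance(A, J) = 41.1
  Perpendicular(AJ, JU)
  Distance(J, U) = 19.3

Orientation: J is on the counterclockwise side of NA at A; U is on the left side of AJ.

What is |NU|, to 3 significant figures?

78.7

N is at the origin; NA runs at 64.4° with length 48.8, so A = 48.8·(cos 64.4°, sin 64.4°) = (21.1, 44.0). ∠NAJ = 138.4°, so AJ runs at 64.4° + (180° − 138.4°) = 106° from the x-axis; with |AJ| = 41.1, J = A + 41.1·(cos 106°, sin 106°) = (9.76, 83.5). The perpendicularity gives JU at right angles to AJ; with |JU| = 19.3 on the left of AJ, U = J + 19.3·(-0.961, -0.276) = (-8.80, 78.2). Then |NU| = |U − N| = 78.7.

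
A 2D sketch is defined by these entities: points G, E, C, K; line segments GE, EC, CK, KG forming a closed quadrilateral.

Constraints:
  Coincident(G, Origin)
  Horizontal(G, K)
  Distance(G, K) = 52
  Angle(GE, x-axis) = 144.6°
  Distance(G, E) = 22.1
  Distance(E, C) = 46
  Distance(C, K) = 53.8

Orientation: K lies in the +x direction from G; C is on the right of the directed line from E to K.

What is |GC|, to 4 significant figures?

27.35

G is at the origin; G and K share the same y with |GK| = 52.0 and K in +x, so K = (52.0, 0). GE runs at 144.6° with |GE| = 22.1, so E = (-18.01, 12.80). C is determined by |EC| = 46.0 and |CK| = 53.8 together: it lies at the intersection of circle(E, 46.0) and circle(K, 53.8). With |EK| = 71.18, the foot of the radical line on EK is 30.12 from E and the perpendicular offset is √(46.0² − 30.12²) = 34.77. Taking the right-of-EK solution: C = (5.360, -26.82).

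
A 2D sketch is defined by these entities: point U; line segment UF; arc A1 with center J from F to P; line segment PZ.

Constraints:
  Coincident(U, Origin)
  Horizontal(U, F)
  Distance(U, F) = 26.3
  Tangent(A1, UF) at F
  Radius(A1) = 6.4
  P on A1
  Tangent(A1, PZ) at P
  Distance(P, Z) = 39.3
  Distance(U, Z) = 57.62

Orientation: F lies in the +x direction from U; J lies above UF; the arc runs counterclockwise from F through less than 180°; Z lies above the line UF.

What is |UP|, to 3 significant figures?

33.2

U is at the origin; UF is horizontal with |UF| = 26.3 and F on the +x side, so F = (26.3, 0.00). A1 meets UF tangentially, so JF is at right angles to UF, so J = F + (0, 6.4) = (26.3, 6.40). Since JP ⟂ PZ (tangency), |JZ| = √(6.4² + 39.3²) = 39.8 regardless of where P sits on A1. So Z lies on both circle(U, 57.62) and circle(J, 39.8); the above-UF intersection is Z = (35.9, 45.0). P is the foot of the tangent from Z: P = (32.7, 5.87).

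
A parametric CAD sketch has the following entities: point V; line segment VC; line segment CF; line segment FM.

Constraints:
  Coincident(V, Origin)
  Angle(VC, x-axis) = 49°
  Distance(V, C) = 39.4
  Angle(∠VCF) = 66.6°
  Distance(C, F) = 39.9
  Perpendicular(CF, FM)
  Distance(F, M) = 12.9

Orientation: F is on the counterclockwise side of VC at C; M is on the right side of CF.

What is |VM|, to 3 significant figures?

54.7

V is at the origin; VC runs at 49.0° with length 39.4, so C = 39.4·(cos 49.0°, sin 49.0°) = (25.8, 29.7). ∠VCF = 66.6°, so CF runs at 49.0° + (180° − 66.6°) = 162° from the x-axis; with |CF| = 39.9, F = C + 39.9·(cos 162°, sin 162°) = (-12.2, 41.8). The perpendicularity gives FM at right angles to CF; with |FM| = 12.9 on the right of CF, M = F + 12.9·(0.302, 0.953) = (-8.28, 54.1). Then |VM| = |M − V| = 54.7.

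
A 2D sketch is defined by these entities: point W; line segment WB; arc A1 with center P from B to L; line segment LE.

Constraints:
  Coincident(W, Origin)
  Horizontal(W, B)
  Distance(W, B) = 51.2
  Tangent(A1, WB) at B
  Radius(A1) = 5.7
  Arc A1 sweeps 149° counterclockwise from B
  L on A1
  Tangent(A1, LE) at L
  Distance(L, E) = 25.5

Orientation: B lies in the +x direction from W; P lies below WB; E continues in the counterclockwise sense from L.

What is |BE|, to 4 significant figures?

30.34

W is at the origin; W and B share the same y with |WB| = 51.2 and B on the +x side, so B = (51.20, 0.000). Since A1 is tangent to WB there, PB ⟂ WB, so P = B + (0, -5.7) = (51.20, -5.700). On A1, B sits at bearing 90° from P; a 149° counterclockwise sweep puts L at bearing 239°, so L = P + 5.7·(cos 239°, sin 239°) = (48.26, -10.59). Tangency of A1 to LE means the radius PL is perpendicular to LE, so LE runs along (−sin 239°, cos 239°); with |LE| = 25.5, E = (70.12, -23.72). Then |BE| = |E − B| = 30.34.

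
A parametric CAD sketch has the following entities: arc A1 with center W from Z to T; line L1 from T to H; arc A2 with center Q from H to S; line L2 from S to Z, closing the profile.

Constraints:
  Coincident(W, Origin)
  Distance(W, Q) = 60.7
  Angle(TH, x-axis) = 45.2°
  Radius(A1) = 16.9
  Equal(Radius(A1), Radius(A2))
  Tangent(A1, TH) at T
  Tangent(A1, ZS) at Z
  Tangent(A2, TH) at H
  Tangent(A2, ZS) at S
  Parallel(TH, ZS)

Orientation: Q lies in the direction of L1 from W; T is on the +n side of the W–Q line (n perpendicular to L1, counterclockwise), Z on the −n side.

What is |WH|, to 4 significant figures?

63.01

The slot axis is L1's direction at 45.2°, so u = (cos 45.2°, sin 45.2°) = (0.7046, 0.7096) and n = (−sin 45.2°, cos 45.2°) = (-0.7096, 0.7046). W is at the origin and Q lies 60.7 along u from W, so Q = 60.7·u = (42.77, 43.07). Tangency of A1 to both parallel lines with radius 16.9 puts T and Z at W ± 16.9·n: T = (-11.99, 11.91), Z = (11.99, -11.91). Equal radii place H and S the same way about Q: H = Q + 16.9·n = (30.78, 54.98), S = Q − 16.9·n = (54.76, 31.16). Then |WH| = |H − W| = 63.01.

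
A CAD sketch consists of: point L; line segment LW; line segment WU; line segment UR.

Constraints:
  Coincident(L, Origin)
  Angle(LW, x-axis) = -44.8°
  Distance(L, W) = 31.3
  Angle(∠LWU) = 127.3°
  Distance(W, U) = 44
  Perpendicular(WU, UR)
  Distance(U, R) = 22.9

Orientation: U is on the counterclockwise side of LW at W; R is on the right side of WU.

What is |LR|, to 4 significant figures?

79.05

L is at the origin; LW runs at -44.8° with length 31.3, so W = 31.3·(cos -44.8°, sin -44.8°) = (22.21, -22.06). ∠LWU = 127.3°, so WU runs at -44.8° + (180° − 127.3°) = 7.900° from the x-axis; with |WU| = 44.0, U = W + 44.0·(cos 7.900°, sin 7.900°) = (65.79, -16.01). WU is perpendicular to UR; with |UR| = 22.9 on the right of WU, R = U + 22.9·(0.1374, -0.9905) = (68.94, -38.69). Then |LR| = |R − L| = 79.05.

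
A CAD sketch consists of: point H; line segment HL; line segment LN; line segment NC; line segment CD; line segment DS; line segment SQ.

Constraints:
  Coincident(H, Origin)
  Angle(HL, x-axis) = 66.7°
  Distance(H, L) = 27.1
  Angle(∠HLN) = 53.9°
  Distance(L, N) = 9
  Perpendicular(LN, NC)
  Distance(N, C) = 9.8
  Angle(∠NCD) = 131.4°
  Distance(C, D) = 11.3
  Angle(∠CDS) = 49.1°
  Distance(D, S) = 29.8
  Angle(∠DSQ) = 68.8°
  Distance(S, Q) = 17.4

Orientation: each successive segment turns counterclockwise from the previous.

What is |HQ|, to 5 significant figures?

28.278

H is at the origin; HL runs at 66.7° with length 27.1, so L = (10.719, 24.890). ∠HLN = 53.9° gives LN at -167.20° from the x-axis; with |LN| = 9.0, N = (1.9429, 22.896). LN ⟂ NC, so NC runs at -77.200°; with |NC| = 9.8, C = (4.1141, 13.339). ∠NCD = 131.4° gives CD at -28.600° from the x-axis; with |CD| = 11.3, D = (14.035, 7.9303). ∠CDS = 49.1° gives DS at 102.30° from the x-axis; with |DS| = 29.8, S = (7.6870, 37.046). ∠DSQ = 68.8° gives SQ at -146.50° from the x-axis; with |SQ| = 17.4, Q = (-6.8226, 27.443). Then |HQ| = |Q − H| = 28.278.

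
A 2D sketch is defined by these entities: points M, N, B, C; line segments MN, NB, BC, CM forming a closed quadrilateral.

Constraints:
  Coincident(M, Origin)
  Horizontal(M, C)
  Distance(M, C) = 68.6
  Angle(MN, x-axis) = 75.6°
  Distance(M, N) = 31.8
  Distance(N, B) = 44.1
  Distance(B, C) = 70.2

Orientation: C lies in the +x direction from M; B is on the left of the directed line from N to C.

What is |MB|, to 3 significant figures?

73.6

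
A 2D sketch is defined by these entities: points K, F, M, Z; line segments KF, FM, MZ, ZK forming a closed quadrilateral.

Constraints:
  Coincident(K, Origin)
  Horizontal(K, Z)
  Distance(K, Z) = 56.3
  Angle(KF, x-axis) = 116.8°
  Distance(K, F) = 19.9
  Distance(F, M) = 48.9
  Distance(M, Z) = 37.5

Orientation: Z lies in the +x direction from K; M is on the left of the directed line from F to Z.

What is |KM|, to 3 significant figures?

49.8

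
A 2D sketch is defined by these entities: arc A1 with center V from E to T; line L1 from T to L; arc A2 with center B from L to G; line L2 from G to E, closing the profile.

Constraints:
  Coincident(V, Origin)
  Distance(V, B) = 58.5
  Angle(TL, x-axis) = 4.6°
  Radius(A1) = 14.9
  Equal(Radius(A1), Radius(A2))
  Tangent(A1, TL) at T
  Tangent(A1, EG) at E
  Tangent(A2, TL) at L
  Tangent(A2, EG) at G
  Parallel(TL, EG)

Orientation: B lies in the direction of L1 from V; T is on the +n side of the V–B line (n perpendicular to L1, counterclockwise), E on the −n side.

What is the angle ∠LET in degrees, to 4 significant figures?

63.01°

The slot axis is L1's direction at 4.6°, so u = (cos 4.6°, sin 4.6°) = (0.9968, 0.08020) and n = (−sin 4.6°, cos 4.6°) = (-0.08020, 0.9968). V is at the origin and B lies 58.5 along u from V, so B = 58.5·u = (58.31, 4.692). Tangency of A1 to both parallel lines with radius 14.9 puts T and E at V ± 14.9·n: T = (-1.195, 14.85), E = (1.195, -14.85). Equal radii place L and G the same way about B: L = B + 14.9·n = (57.12, 19.54), G = B − 14.9·n = (59.51, -10.16). Then cos ∠LET = EL·ET / (|EL||ET|), giving 63.01°.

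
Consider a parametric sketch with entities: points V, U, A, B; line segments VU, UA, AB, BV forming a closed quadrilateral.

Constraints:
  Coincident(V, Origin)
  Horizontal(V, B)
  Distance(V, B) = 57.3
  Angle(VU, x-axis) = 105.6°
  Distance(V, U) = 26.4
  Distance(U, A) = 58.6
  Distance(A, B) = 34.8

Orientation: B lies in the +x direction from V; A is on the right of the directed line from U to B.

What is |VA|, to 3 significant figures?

35.7

V is at the origin; VB is horizontal with |VB| = 57.3 and B in +x, so B = (57.3, 0). VU runs at 105.6° with |VU| = 26.4, so U = (-7.10, 25.4). A is determined by |UA| = 58.6 and |AB| = 34.8 together: it lies at the intersection of circle(U, 58.6) and circle(B, 34.8). With |UB| = 69.2, the foot of the radical line on UB is 50.7 from U and the perpendicular offset is √(58.6² − 50.7²) = 29.4. Taking the right-of-UB solution: A = (29.2, -20.6).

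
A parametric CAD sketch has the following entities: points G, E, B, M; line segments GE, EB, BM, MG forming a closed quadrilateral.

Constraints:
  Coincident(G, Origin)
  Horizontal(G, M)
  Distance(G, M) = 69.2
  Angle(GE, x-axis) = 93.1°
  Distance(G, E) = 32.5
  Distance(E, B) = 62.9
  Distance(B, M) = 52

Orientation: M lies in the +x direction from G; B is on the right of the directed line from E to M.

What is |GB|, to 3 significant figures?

34.5

Checks: |EB| = 62.90 ✓; |BM| = 52.00 ✓.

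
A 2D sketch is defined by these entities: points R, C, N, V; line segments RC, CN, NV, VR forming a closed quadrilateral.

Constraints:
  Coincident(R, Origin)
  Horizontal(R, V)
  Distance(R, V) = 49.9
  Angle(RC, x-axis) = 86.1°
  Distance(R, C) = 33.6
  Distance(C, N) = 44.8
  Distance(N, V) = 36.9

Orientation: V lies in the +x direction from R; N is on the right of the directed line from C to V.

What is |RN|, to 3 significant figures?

17.2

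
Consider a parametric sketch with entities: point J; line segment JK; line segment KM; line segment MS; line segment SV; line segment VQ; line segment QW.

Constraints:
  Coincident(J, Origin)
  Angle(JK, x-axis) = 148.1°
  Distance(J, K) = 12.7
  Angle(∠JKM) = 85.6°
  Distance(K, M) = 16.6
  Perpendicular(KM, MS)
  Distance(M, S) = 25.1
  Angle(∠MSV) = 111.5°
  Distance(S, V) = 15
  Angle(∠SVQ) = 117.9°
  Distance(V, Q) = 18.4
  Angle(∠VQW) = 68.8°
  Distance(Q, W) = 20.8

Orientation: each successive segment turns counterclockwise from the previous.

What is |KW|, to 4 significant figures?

11.24

J is at the origin; JK runs at 148.1° with length 12.7, so K = (-10.78, 6.711). ∠JKM = 85.6° gives KM at -117.5° from the x-axis; with |KM| = 16.6, M = (-18.45, -8.013). KM ⟂ MS, so MS runs at -27.50°; with |MS| = 25.1, S = (3.817, -19.60). ∠MSV = 111.5° gives SV at 41.00° from the x-axis; with |SV| = 15.0, V = (15.14, -9.762). ∠SVQ = 117.9° gives VQ at 103.1° from the x-axis; with |VQ| = 18.4, Q = (10.97, 8.159). ∠VQW = 68.8° gives QW at -145.7° from the x-axis; with |QW| = 20.8, W = (-6.216, -3.562). Then |KW| = |W − K| = 11.24.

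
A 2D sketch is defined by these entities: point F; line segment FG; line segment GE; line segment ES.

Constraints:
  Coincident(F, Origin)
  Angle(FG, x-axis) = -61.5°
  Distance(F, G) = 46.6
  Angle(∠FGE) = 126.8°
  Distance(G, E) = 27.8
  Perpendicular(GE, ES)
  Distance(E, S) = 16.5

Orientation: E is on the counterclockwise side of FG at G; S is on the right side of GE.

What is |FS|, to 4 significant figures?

77.46

∠FGE = 126.8°, so GE runs at -61.5° + (180° − 126.8°) = -8.300° from the x-axis; with |GE| = 27.8, E = G + 27.8·(cos -8.300°, sin -8.300°) = (49.74, -44.97). The perpendicularity gives ES at right angles to GE; with |ES| = 16.5 on the right of GE, S = E + 16.5·(-0.1444, -0.9895) = (47.36, -61.29). Then |FS| = |S − F| = 77.46.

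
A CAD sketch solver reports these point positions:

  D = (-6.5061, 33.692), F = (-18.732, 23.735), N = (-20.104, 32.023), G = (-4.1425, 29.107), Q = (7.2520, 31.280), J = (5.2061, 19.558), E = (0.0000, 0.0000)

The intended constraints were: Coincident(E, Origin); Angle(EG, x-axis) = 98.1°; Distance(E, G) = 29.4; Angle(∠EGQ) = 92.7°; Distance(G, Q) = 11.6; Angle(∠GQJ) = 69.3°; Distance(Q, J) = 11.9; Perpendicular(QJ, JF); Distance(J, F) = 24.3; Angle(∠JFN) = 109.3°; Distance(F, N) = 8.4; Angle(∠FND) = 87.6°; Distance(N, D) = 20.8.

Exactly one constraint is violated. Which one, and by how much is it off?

Distance(N, D) = 20.8 — off by 7.10.

E = (0.00, 0.00) ✓; EG at 98.10° ✓; |EG| = 29.40 ✓; ∠EGQ = 92.70° ✓; |GQ| = 11.60 ✓; ∠GQJ = 69.30° ✓; |QJ| = 11.90 ✓; ∠(QJ, JF) = 90.00° ✓; |JF| = 24.30 ✓; ∠JFN = 109.3° ✓; |FN| = 8.401 ✓; ∠FND = 87.60° ✓; |ND| = 13.70 ✗.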